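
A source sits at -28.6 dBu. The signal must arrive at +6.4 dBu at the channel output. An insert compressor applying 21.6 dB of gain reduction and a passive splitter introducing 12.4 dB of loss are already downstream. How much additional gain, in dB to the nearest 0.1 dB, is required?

The required make-up gain is the shortfall in the dB sum.
G = +6.4 − (-28.6) + 21.6 + 12.4 = 69.0 dB.

69.0 dB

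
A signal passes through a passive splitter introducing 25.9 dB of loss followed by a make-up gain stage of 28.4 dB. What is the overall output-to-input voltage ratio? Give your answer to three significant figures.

1.33

Net gain = (−25.9) + 28.4 = 2.5 dB.
Voltage ratio = 10^(2.5/20) = 1.33.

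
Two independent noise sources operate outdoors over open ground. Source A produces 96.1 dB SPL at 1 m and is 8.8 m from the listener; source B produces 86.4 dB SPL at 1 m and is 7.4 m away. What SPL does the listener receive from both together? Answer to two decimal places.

77.82 dB SPL

At the listener: L_A = 96.1 − 20·log₁₀(8.8) = 77.210 dB; L_B = 86.4 − 20·log₁₀(7.4) = 69.015 dB.
Combined: 10·log₁₀(10^(77.210/10)+10^(69.015/10)) = 77.82 dB SPL.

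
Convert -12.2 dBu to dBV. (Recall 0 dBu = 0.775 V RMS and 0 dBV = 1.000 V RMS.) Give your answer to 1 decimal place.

-14.4 dBV

The offset between the scales is 20·log₁₀(0.775/1.000) = −2.214 dB.
So dBV = -12.2 − 2.214 = -14.4 dBV.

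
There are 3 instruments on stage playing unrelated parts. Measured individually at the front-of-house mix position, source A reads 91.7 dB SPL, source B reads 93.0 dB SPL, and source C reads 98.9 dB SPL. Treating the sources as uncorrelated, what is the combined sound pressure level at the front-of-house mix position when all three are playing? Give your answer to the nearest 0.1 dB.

Incoherent sources sum as intensities:
L_total = 10·log₁₀(10^(91.7/10) + 10^(93.0/10) + 10^(98.9/10)) = 10·log₁₀(11237000000) = 100.5 dB SPL.

100.5 dB SPL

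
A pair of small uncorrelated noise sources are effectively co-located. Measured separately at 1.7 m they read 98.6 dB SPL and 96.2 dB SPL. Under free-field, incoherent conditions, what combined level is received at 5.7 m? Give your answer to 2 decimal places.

Combined at 1.7 m: 10·log₁₀(10^(98.6/10)+10^(96.2/10)) = 100.574 dB SPL.
Then apply −20·log₁₀(5.7/1.7) = -10.509 dB → 90.07 dB SPL.

90.07 dB SPL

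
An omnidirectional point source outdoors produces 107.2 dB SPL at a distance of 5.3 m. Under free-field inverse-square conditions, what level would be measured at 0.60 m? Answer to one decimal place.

126.1 dB SPL

Free-field point source: level drops by 20·log₁₀ of the distance ratio.
ΔL = −20·log₁₀(0.60/5.3) = 18.92 dB, so L₂ = 107.2 + (18.92) = 126.1 dB SPL.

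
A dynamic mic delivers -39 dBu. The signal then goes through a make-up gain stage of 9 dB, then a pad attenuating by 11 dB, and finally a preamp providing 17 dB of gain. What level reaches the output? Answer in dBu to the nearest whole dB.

-24 dBu

In dB, series stages simply add:
-39 + 9 − 11 + 17 = -24 dBu.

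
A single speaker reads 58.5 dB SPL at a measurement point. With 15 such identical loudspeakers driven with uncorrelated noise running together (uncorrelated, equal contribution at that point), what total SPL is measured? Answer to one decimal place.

15 equal incoherent sources raise the level by 10·log₁₀(15) = 11.76 dB.
L_total = 58.5 + 11.76 = 70.3 dB SPL.

70.3 dB SPL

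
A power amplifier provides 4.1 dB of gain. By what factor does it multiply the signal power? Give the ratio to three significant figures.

2.57

Power ratio = 10^(dB/10).
10^(4.1/10) = 10^(0.4100) = 2.57.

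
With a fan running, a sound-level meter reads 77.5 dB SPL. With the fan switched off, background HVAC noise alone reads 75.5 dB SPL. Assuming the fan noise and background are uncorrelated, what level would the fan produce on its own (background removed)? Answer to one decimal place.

Remove the background by subtracting linear intensities:
L_src = 10·log₁₀(10^(77.5/10) − 10^(75.5/10)) = 10·log₁₀(20750000) = 73.2 dB SPL.

73.2 dB SPL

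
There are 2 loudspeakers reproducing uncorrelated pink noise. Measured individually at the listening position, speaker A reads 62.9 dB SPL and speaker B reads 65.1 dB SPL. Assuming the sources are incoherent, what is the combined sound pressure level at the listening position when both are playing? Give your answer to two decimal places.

67.15 dB SPL

Incoherent sources sum as intensities:
L_total = 10·log₁₀(10^(62.9/10) + 10^(65.1/10)) = 10·log₁₀(5186000) = 67.15 dB SPL.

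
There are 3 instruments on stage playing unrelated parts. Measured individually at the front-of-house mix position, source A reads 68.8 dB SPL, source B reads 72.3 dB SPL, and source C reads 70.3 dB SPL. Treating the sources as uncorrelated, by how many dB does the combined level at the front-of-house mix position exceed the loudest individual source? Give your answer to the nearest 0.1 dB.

Add the sources as powers (linear), then convert back to dB:
L_total = 10·log₁₀(10^(68.8/10) + 10^(72.3/10) + 10^(70.3/10)) = 75.48 dB SPL.
Excess over the loudest (72.3 dB): 75.48 − 72.3 = 3.2 dB.

3.2 dB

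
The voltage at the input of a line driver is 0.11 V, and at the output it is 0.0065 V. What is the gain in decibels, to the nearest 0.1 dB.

-24.6 dB

Voltage ratio → dB uses the 20·log₁₀ form:
20·log₁₀(0.0065/0.11) = 20·log₁₀(0.05909) = -24.6 dB.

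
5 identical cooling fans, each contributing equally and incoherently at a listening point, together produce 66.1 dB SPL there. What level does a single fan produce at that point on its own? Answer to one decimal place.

5 equal incoherent sources add 10·log₁₀(5) = 6.99 dB over one source.
L_one = 66.1 − 6.99 = 59.1 dB SPL.

59.1 dB SPL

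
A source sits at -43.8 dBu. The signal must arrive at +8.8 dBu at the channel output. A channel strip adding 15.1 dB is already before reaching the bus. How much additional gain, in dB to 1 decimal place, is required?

37.5 dB

The required make-up gain is the shortfall in the dB sum.
G = +8.8 − (-43.8) − 15.1 = 37.5 dB.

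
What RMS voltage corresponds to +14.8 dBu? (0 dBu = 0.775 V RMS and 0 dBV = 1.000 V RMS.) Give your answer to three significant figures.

4.26 V

V = 0.775 V × 10^(+14.8/20).
= 0.775 × 5.495 = 4.26 V.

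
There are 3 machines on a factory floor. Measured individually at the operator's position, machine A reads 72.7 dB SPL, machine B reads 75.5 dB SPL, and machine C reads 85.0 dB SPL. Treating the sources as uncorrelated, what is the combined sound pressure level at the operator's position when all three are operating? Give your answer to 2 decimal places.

85.69 dB SPL

Incoherent sources sum as intensities:
L_total = 10·log₁₀(10^(72.7/10) + 10^(75.5/10) + 10^(85.0/10)) = 10·log₁₀(370300000) = 85.69 dB SPL.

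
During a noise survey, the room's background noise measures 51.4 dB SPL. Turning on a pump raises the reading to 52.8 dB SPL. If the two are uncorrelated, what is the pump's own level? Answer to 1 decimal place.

Remove the background by subtracting linear intensities:
L_src = 10·log₁₀(10^(52.8/10) − 10^(51.4/10)) = 10·log₁₀(52510) = 47.2 dB SPL.

47.2 dB SPL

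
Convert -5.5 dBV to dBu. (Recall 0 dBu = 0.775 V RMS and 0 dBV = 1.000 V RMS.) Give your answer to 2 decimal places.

-3.29 dBu

The offset between the scales is 20·log₁₀(0.775/1.000) = −2.214 dB.
So dBu = -5.5 + 2.214 = -3.29 dBu.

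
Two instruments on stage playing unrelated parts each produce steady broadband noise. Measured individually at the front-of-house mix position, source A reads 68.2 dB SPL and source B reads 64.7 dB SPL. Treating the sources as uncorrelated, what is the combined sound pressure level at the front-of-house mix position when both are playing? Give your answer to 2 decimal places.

69.80 dB SPL

Uncorrelated sources add in intensity (power), not in dB.
L_total = 10·log₁₀(10^(68.2/10) + 10^(64.7/10)) = 10·log₁₀(9558000) = 69.80 dB SPL.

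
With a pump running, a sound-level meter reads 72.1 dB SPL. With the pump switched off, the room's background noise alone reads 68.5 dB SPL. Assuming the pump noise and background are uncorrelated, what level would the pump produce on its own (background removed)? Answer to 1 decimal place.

69.6 dB SPL

Remove the background by subtracting linear intensities:
L_src = 10·log₁₀(10^(72.1/10) − 10^(68.5/10)) = 10·log₁₀(9139000) = 69.6 dB SPL.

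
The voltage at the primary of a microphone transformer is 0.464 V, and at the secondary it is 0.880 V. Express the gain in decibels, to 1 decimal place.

5.6 dB

For a voltage ratio, dB = 20·log₁₀(V₂/V₁).
20·log₁₀(0.880/0.464) = 20·log₁₀(1.897) = 5.6 dB.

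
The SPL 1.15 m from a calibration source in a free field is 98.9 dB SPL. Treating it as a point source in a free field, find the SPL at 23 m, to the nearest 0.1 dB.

Inverse-square spreading gives ΔL = −20·log₁₀(d₂/d₁).
ΔL = −20·log₁₀(23/1.15) = -26.02 dB, so L₂ = 98.9 + (-26.02) = 72.9 dB SPL.

72.9 dB SPL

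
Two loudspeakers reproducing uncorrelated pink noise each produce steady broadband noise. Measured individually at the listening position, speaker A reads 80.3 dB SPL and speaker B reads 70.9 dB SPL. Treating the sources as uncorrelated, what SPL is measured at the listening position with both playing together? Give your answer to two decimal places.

Uncorrelated sources add in intensity (power), not in dB.
L_total = 10·log₁₀(10^(80.3/10) + 10^(70.9/10)) = 10·log₁₀(119500000) = 80.77 dB SPL.

80.77 dB SPL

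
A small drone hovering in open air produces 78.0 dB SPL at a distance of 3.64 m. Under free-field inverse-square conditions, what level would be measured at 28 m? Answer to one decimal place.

For a point source in a free field, ΔL = −20·log₁₀(d₂/d₁).
ΔL = −20·log₁₀(28/3.64) = -17.72 dB, so L₂ = 78.0 + (-17.72) = 60.3 dB SPL.

60.3 dB SPL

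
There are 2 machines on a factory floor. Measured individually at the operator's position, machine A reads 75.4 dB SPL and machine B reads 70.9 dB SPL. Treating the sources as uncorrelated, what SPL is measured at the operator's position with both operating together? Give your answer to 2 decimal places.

Uncorrelated sources add in intensity (power), not in dB.
L_total = 10·log₁₀(10^(75.4/10) + 10^(70.9/10)) = 10·log₁₀(46980000) = 76.72 dB SPL.

76.72 dB SPL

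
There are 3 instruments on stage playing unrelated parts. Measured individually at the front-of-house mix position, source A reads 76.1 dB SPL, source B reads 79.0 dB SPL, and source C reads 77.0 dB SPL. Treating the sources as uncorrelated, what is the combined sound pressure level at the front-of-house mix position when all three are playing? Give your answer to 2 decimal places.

82.31 dB SPL

Uncorrelated sources add in intensity (power), not in dB.
L_total = 10·log₁₀(10^(76.1/10) + 10^(79.0/10) + 10^(77.0/10)) = 10·log₁₀(170300000) = 82.31 dB SPL.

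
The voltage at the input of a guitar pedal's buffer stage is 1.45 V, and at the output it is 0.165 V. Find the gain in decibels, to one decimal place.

Voltage is an amplitude quantity, so gain = 20·log₁₀(V_out/V_in).
20·log₁₀(0.165/1.45) = 20·log₁₀(0.1138) = -18.9 dB.

-18.9 dB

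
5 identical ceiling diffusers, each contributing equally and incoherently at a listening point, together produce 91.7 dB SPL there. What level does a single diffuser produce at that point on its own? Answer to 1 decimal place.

5 equal incoherent sources add 10·log₁₀(5) = 6.99 dB over one source.
L_one = 91.7 − 6.99 = 84.7 dB SPL.

84.7 dB SPL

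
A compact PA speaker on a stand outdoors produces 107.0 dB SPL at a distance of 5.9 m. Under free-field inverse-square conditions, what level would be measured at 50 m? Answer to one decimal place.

Inverse-square spreading gives ΔL = −20·log₁₀(d₂/d₁).
ΔL = −20·log₁₀(50/5.9) = -18.56 dB, so L₂ = 107.0 + (-18.56) = 88.4 dB SPL.

88.4 dB SPL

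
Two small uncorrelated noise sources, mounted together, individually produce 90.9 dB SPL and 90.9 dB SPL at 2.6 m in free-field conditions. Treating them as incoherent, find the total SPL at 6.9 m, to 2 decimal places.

Combined at 2.6 m: 10·log₁₀(10^(90.9/10)+10^(90.9/10)) = 93.910 dB SPL.
Then apply −20·log₁₀(6.9/2.6) = -8.478 dB → 85.43 dB SPL.

85.43 dB SPL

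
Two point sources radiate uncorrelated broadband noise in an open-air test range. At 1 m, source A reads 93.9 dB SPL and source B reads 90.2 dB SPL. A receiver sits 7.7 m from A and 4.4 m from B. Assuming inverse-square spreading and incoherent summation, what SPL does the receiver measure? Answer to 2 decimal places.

At the listener: L_A = 93.9 − 20·log₁₀(7.7) = 76.170 dB; L_B = 90.2 − 20·log₁₀(4.4) = 77.331 dB.
Combined: 10·log₁₀(10^(76.170/10)+10^(77.331/10)) = 79.80 dB SPL.

79.80 dB SPL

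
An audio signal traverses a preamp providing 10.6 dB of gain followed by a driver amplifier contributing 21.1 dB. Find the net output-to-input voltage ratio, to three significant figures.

Net gain = 10.6 + 21.1 = 31.7 dB.
Voltage ratio = 10^(31.7/20) = 38.5.

38.5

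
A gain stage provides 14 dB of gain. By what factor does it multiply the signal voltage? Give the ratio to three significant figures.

5.01

Voltage ratio = 10^(dB/20).
10^(14/20) = 10^(0.7000) = 5.01.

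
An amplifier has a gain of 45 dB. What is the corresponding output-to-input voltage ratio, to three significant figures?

178

Voltage ratio = 10^(dB/20).
10^(45/20) = 10^(2.250) = 178.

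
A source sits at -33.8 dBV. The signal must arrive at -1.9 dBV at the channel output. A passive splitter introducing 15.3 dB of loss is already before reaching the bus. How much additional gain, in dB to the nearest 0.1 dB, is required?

47.2 dB

The required make-up gain is the shortfall in the dB sum.
G = -1.9 − (-33.8) + 15.3 = 47.2 dB.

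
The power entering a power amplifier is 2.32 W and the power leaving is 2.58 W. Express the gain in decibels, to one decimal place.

0.5 dB

Power ratio → dB uses the 10·log₁₀ form:
10·log₁₀(2.58/2.32) = 10·log₁₀(1.112) = 0.5 dB.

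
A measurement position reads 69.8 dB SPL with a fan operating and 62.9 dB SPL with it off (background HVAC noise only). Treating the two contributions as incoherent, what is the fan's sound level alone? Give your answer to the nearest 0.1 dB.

Background correction is a power subtraction:
L_src = 10·log₁₀(10^(69.8/10) − 10^(62.9/10)) = 10·log₁₀(7600000) = 68.8 dB SPL.

68.8 dB SPL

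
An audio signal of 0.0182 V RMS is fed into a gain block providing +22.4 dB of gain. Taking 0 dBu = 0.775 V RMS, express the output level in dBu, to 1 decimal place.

-10.2 dBu

Input level: 20·log₁₀(0.0182/0.775) = -32.58 dBu.
Output: -32.58 + 22.4 = -10.2 dBu.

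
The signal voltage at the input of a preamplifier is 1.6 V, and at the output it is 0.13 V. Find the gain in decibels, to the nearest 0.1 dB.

For a voltage ratio, dB = 20·log₁₀(V₂/V₁).
20·log₁₀(0.13/1.6) = 20·log₁₀(0.08125) = -21.8 dB.

-21.8 dB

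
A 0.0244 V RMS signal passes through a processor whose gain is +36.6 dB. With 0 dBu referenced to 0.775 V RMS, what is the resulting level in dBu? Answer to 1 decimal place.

Input level: 20·log₁₀(0.0244/0.775) = -30.04 dBu.
Output: -30.04 + 36.6 = +6.6 dBu.

+6.6 dBu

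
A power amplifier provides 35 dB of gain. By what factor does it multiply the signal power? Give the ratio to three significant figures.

Power ratio = 10^(dB/10).
10^(35/10) = 10^(3.500) = 3160.

3160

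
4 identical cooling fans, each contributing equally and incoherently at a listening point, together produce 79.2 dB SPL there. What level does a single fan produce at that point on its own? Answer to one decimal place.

73.2 dB SPL

4 equal incoherent sources add 10·log₁₀(4) = 6.02 dB over one source.
L_one = 79.2 − 6.02 = 73.2 dB SPL.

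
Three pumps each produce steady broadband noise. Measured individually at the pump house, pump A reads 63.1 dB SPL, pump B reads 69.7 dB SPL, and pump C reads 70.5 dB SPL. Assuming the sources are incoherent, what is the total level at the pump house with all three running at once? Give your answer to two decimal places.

Add the sources as powers (linear), then convert back to dB:
L_total = 10·log₁₀(10^(63.1/10) + 10^(69.7/10) + 10^(70.5/10)) = 10·log₁₀(22590000) = 73.54 dB SPL.

73.54 dB SPL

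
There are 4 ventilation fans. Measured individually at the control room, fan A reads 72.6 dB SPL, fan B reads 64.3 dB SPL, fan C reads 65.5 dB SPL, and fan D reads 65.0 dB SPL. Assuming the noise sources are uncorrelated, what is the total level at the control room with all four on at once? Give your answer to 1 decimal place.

74.4 dB SPL

Incoherent sources sum as intensities:
L_total = 10·log₁₀(10^(72.6/10) + 10^(64.3/10) + 10^(65.5/10) + 10^(65.0/10)) = 10·log₁₀(27600000) = 74.4 dB SPL.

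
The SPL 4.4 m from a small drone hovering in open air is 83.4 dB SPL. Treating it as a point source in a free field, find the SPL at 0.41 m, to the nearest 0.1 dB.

104.0 dB SPL

Inverse-square spreading gives ΔL = −20·log₁₀(d₂/d₁).
ΔL = −20·log₁₀(0.41/4.4) = 20.61 dB, so L₂ = 83.4 + (20.61) = 104.0 dB SPL.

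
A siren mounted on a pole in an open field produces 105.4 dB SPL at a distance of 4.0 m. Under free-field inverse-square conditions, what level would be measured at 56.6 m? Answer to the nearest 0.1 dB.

Inverse-square spreading gives ΔL = −20·log₁₀(d₂/d₁).
ΔL = −20·log₁₀(56.6/4.0) = -23.02 dB, so L₂ = 105.4 + (-23.02) = 82.4 dB SPL.

82.4 dB SPL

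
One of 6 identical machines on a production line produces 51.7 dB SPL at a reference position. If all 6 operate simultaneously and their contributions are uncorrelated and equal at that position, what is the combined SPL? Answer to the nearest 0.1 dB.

6 equal incoherent sources raise the level by 10·log₁₀(6) = 7.78 dB.
L_total = 51.7 + 7.78 = 59.5 dB SPL.

59.5 dB SPL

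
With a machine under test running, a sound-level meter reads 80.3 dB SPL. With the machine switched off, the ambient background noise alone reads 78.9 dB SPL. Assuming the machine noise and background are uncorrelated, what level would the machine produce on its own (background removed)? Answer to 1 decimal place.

74.7 dB SPL

Remove the background by subtracting linear intensities:
L_src = 10·log₁₀(10^(80.3/10) − 10^(78.9/10)) = 10·log₁₀(29530000) = 74.7 dB SPL.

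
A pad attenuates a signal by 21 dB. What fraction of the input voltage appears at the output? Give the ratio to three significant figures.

0.0891

Voltage ratio = 10^(dB/20).
10^(-21/20) = 10^(-1.050) = 0.0891.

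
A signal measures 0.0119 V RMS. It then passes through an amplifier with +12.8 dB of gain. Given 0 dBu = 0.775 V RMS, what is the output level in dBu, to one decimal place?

-23.5 dBu

Input level: 20·log₁₀(0.0119/0.775) = -36.28 dBu.
Output: -36.28 + 12.8 = -23.5 dBu.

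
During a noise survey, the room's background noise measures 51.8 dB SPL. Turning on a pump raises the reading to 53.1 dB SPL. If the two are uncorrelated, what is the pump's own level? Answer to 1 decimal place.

47.2 dB SPL

Remove the background by subtracting linear intensities:
L_src = 10·log₁₀(10^(53.1/10) − 10^(51.8/10)) = 10·log₁₀(52820) = 47.2 dB SPL.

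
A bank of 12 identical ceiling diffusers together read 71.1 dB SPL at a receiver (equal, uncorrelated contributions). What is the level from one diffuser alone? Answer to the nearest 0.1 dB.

60.3 dB SPL

12 equal incoherent sources add 10·log₁₀(12) = 10.79 dB over one source.
L_one = 71.1 − 10.79 = 60.3 dB SPL.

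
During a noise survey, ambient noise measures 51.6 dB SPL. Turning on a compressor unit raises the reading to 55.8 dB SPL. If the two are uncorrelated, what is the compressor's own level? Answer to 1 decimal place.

53.7 dB SPL

Background correction is a power subtraction:
L_src = 10·log₁₀(10^(55.8/10) − 10^(51.6/10)) = 10·log₁₀(235600) = 53.7 dB SPL.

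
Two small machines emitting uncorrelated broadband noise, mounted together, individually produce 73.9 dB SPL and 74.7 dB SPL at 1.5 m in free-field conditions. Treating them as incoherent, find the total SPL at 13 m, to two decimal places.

Combined at 1.5 m: 10·log₁₀(10^(73.9/10)+10^(74.7/10)) = 77.329 dB SPL.
Then apply −20·log₁₀(13/1.5) = -18.757 dB → 58.57 dB SPL.

58.57 dB SPL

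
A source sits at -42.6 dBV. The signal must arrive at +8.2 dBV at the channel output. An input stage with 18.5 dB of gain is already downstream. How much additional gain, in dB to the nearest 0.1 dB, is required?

The required make-up gain is the shortfall in the dB sum.
G = +8.2 − (-42.6) − 18.5 = 32.3 dB.

32.3 dB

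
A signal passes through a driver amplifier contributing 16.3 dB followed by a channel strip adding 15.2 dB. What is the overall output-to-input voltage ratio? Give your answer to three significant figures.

37.6

Net gain = 16.3 + 15.2 = 31.5 dB.
Voltage ratio = 10^(31.5/20) = 37.6.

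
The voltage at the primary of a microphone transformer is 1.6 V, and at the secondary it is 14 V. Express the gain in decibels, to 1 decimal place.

18.8 dB

Voltage ratio → dB uses the 20·log₁₀ form:
20·log₁₀(14/1.6) = 20·log₁₀(8.750) = 18.8 dB.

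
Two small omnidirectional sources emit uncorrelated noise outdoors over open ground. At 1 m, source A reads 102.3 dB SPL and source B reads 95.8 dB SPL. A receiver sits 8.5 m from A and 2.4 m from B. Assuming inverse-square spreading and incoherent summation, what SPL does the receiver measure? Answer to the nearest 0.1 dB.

At the listener: L_A = 102.3 − 20·log₁₀(8.5) = 83.71 dB; L_B = 95.8 − 20·log₁₀(2.4) = 88.20 dB.
Combined: 10·log₁₀(10^(83.71/10)+10^(88.20/10)) = 89.5 dB SPL.

89.5 dB SPL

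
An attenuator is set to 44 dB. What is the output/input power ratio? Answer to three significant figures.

0.0000398

Power ratio = 10^(dB/10).
10^(-44/10) = 10^(-4.400) = 0.0000398.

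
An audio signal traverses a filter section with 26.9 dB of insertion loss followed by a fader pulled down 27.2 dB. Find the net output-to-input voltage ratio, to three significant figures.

Net gain = (−26.9) + (−27.2) = -54.1 dB.
Voltage ratio = 10^(-54.1/20) = 0.00197.

0.00197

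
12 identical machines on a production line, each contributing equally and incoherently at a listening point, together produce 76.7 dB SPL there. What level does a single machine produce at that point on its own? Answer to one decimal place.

12 equal incoherent sources add 10·log₁₀(12) = 10.79 dB over one source.
L_one = 76.7 − 10.79 = 65.9 dB SPL.

65.9 dB SPL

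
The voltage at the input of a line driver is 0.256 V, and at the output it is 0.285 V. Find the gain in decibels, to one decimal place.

0.9 dB

Voltage ratio → dB uses the 20·log₁₀ form:
20·log₁₀(0.285/0.256) = 20·log₁₀(1.113) = 0.9 dB.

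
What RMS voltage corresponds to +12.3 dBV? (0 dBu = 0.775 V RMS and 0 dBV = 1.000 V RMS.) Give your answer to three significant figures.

4.12 V

V = 1.000 V × 10^(+12.3/20).
= 1.000 × 4.121 = 4.12 V.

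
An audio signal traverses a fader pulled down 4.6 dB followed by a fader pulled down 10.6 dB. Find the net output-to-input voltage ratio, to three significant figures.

0.174

Net gain = (−4.6) + (−10.6) = -15.2 dB.
Voltage ratio = 10^(-15.2/20) = 0.174.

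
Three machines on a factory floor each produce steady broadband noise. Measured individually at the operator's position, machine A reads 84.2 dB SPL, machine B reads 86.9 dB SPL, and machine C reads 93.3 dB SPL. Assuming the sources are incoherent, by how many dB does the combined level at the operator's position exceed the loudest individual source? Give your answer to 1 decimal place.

Uncorrelated sources add in intensity (power), not in dB.
L_total = 10·log₁₀(10^(84.2/10) + 10^(86.9/10) + 10^(93.3/10)) = 94.61 dB SPL.
Excess over the loudest (93.3 dB): 94.61 − 93.3 = 1.3 dB.

1.3 dB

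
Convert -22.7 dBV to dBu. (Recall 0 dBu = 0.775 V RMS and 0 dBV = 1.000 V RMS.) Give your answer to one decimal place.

The offset between the scales is 20·log₁₀(0.775/1.000) = −2.214 dB.
So dBu = -22.7 + 2.214 = -20.5 dBu.

-20.5 dBu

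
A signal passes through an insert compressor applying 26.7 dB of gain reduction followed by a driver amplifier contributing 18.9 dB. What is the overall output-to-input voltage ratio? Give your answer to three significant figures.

Net gain = (−26.7) + 18.9 = -7.8 dB.
Voltage ratio = 10^(-7.8/20) = 0.407.

0.407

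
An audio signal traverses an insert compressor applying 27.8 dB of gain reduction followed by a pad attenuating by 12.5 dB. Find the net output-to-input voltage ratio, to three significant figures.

Net gain = (−27.8) + (−12.5) = -40.3 dB.
Voltage ratio = 10^(-40.3/20) = 0.00966.

0.00966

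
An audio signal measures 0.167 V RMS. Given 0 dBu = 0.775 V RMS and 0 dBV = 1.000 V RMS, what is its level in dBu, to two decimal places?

-13.33 dBu

dBu = 20·log₁₀(V / 0.775 V).
20·log₁₀(0.167/0.775) = -13.33 dBu.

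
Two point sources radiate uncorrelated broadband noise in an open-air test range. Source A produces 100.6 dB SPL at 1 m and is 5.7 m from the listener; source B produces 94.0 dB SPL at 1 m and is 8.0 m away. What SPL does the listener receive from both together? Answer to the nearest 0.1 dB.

At the listener: L_A = 100.6 − 20·log₁₀(5.7) = 85.48 dB; L_B = 94.0 − 20·log₁₀(8.0) = 75.94 dB.
Combined: 10·log₁₀(10^(85.48/10)+10^(75.94/10)) = 85.9 dB SPL.

85.9 dB SPL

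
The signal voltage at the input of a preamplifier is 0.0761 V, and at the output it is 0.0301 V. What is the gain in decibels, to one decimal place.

For a voltage ratio, dB = 20·log₁₀(V₂/V₁).
20·log₁₀(0.0301/0.0761) = 20·log₁₀(0.3955) = -8.1 dB.

-8.1 dB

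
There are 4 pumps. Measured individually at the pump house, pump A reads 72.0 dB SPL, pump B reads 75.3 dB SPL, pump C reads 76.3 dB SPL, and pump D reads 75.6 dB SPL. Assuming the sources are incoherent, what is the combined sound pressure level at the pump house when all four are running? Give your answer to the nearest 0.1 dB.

81.1 dB SPL

Add the sources as powers (linear), then convert back to dB:
L_total = 10·log₁₀(10^(72.0/10) + 10^(75.3/10) + 10^(76.3/10) + 10^(75.6/10)) = 10·log₁₀(128700000) = 81.1 dB SPL.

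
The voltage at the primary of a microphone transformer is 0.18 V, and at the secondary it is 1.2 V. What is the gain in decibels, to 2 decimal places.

Voltage is an amplitude quantity, so gain = 20·log₁₀(V_out/V_in).
20·log₁₀(1.2/0.18) = 20·log₁₀(6.667) = 16.48 dB.

16.48 dB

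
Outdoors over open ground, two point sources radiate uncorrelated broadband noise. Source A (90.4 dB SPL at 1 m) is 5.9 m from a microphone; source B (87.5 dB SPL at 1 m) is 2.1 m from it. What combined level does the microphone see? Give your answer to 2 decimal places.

At the listener: L_A = 90.4 − 20·log₁₀(5.9) = 74.983 dB; L_B = 87.5 − 20·log₁₀(2.1) = 81.056 dB.
Combined: 10·log₁₀(10^(74.983/10)+10^(81.056/10)) = 82.01 dB SPL.

82.01 dB SPL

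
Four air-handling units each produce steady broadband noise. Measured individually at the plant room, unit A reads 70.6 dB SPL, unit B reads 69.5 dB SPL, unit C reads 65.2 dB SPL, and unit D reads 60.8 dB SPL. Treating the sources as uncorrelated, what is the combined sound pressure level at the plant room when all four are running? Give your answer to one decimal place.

Uncorrelated sources add in intensity (power), not in dB.
L_total = 10·log₁₀(10^(70.6/10) + 10^(69.5/10) + 10^(65.2/10) + 10^(60.8/10)) = 10·log₁₀(24910000) = 74.0 dB SPL.

74.0 dB SPL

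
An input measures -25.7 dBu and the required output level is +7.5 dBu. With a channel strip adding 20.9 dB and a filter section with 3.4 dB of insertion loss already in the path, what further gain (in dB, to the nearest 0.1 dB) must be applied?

The required make-up gain is the shortfall in the dB sum.
G = +7.5 − (-25.7) − 20.9 + 3.4 = 15.7 dB.

15.7 dB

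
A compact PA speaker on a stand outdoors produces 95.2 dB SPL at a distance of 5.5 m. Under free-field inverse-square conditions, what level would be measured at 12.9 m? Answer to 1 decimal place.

87.8 dB SPL

For a point source in a free field, ΔL = −20·log₁₀(d₂/d₁).
ΔL = −20·log₁₀(12.9/5.5) = -7.40 dB, so L₂ = 95.2 + (-7.40) = 87.8 dB SPL.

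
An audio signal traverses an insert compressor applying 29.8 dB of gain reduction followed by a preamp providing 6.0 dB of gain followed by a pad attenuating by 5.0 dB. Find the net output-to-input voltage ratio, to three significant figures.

Net gain = (−29.8) + 6.0 + (−5.0) = -28.8 dB.
Voltage ratio = 10^(-28.8/20) = 0.0363.

0.0363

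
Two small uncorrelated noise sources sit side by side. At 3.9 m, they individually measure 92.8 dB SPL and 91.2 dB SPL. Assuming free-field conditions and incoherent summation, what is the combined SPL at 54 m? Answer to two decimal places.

Combined at 3.9 m: 10·log₁₀(10^(92.8/10)+10^(91.2/10)) = 95.084 dB SPL.
Then apply −20·log₁₀(54/3.9) = -22.827 dB → 72.26 dB SPL.

72.26 dB SPL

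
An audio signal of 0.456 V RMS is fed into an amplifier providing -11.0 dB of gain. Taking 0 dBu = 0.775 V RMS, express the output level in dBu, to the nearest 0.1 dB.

-15.6 dBu

Input level: 20·log₁₀(0.456/0.775) = -4.61 dBu.
Output: -4.61 − 11.0 = -15.6 dBu.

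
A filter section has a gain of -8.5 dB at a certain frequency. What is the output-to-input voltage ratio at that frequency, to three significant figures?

0.376

Voltage ratio = 10^(dB/20).
10^(-8.5/20) = 10^(-0.4250) = 0.376.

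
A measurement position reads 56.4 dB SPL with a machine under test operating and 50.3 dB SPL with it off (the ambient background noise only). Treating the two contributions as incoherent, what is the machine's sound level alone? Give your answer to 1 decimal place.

55.2 dB SPL

Remove the background by subtracting linear intensities:
L_src = 10·log₁₀(10^(56.4/10) − 10^(50.3/10)) = 10·log₁₀(329400) = 55.2 dB SPL.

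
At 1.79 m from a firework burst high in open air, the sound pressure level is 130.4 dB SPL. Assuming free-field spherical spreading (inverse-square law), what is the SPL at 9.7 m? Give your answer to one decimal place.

115.7 dB SPL

Free-field point source: level drops by 20·log₁₀ of the distance ratio.
ΔL = −20·log₁₀(9.7/1.79) = -14.68 dB, so L₂ = 130.4 + (-14.68) = 115.7 dB SPL.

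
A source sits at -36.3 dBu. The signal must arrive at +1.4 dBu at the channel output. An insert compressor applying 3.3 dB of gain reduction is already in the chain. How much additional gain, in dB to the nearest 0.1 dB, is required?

41.0 dB

The required make-up gain is the shortfall in the dB sum.
G = +1.4 − (-36.3) + 3.3 = 41.0 dB.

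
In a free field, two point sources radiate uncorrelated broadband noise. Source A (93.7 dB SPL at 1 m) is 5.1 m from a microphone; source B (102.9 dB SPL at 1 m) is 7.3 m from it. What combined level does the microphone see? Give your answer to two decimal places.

86.59 dB SPL

At the listener: L_A = 93.7 − 20·log₁₀(5.1) = 79.549 dB; L_B = 102.9 − 20·log₁₀(7.3) = 85.634 dB.
Combined: 10·log₁₀(10^(79.549/10)+10^(85.634/10)) = 86.59 dB SPL.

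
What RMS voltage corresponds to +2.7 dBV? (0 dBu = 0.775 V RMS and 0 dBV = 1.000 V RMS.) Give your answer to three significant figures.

1.36 V

V = 1.000 V × 10^(+2.7/20).
= 1.000 × 1.365 = 1.36 V.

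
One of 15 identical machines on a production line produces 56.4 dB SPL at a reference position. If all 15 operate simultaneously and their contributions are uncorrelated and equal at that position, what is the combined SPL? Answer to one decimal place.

68.2 dB SPL

15 equal incoherent sources raise the level by 10·log₁₀(15) = 11.76 dB.
L_total = 56.4 + 11.76 = 68.2 dB SPL.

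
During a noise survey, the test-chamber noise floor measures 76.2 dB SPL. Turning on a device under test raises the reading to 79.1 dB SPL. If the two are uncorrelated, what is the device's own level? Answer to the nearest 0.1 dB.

Background correction is a power subtraction:
L_src = 10·log₁₀(10^(79.1/10) − 10^(76.2/10)) = 10·log₁₀(39600000) = 76.0 dB SPL.

76.0 dB SPL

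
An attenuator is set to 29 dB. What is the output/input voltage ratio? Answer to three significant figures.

0.0355

Voltage ratio = 10^(dB/20).
10^(-29/20) = 10^(-1.450) = 0.0355.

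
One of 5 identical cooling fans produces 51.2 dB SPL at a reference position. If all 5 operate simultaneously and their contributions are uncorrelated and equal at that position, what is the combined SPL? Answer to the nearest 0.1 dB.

5 equal incoherent sources raise the level by 10·log₁₀(5) = 6.99 dB.
L_total = 51.2 + 6.99 = 58.2 dB SPL.

58.2 dB SPL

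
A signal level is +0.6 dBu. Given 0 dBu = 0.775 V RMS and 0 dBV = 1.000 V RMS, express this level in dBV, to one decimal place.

The offset between the scales is 20·log₁₀(0.775/1.000) = −2.214 dB.
So dBV = +0.6 − 2.214 = -1.6 dBV.

-1.6 dBV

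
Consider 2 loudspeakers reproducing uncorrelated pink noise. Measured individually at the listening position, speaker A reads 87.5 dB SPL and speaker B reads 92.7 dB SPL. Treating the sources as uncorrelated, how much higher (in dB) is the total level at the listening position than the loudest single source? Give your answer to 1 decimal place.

1.1 dB

Uncorrelated sources add in intensity (power), not in dB.
L_total = 10·log₁₀(10^(87.5/10) + 10^(92.7/10)) = 93.85 dB SPL.
Excess over the loudest (92.7 dB): 93.85 − 92.7 = 1.1 dB.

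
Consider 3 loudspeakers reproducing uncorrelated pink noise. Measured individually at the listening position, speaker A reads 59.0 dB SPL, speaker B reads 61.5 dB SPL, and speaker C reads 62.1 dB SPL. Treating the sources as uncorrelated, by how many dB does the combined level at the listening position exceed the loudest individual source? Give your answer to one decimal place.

Uncorrelated sources add in intensity (power), not in dB.
L_total = 10·log₁₀(10^(59.0/10) + 10^(61.5/10) + 10^(62.1/10)) = 65.83 dB SPL.
Excess over the loudest (62.1 dB): 65.83 − 62.1 = 3.7 dB.

3.7 dB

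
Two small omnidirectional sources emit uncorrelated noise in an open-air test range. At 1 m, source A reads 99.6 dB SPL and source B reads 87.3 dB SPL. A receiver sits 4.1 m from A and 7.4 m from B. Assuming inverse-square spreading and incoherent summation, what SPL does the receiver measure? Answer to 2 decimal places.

87.42 dB SPL

At the listener: L_A = 99.6 − 20·log₁₀(4.1) = 87.344 dB; L_B = 87.3 − 20·log₁₀(7.4) = 69.915 dB.
Combined: 10·log₁₀(10^(87.344/10)+10^(69.915/10)) = 87.42 dB SPL.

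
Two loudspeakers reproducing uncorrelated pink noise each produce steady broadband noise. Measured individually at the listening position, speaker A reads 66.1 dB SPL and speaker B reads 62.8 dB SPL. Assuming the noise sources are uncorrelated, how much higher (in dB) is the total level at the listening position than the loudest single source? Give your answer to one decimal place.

1.7 dB

Uncorrelated sources add in intensity (power), not in dB.
L_total = 10·log₁₀(10^(66.1/10) + 10^(62.8/10)) = 67.77 dB SPL.
Excess over the loudest (66.1 dB): 67.77 − 66.1 = 1.7 dB.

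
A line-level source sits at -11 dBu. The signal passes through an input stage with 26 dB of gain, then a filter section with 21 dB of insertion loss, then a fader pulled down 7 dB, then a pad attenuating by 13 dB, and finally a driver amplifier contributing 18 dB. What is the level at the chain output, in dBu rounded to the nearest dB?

Cascaded gains and losses add directly in dB.
-11 + 26 − 21 − 7 − 13 + 18 = -8 dBu.

-8 dBu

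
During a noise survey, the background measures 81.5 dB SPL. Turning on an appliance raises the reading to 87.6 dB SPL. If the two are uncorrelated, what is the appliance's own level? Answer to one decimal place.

Background correction is a power subtraction:
L_src = 10·log₁₀(10^(87.6/10) − 10^(81.5/10)) = 10·log₁₀(434200000) = 86.4 dB SPL.

86.4 dB SPL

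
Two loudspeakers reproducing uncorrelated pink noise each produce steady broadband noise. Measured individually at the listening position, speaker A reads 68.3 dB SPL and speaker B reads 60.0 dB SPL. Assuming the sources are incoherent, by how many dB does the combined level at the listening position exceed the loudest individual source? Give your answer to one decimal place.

Incoherent sources sum as intensities:
L_total = 10·log₁₀(10^(68.3/10) + 10^(60.0/10)) = 68.90 dB SPL.
Excess over the loudest (68.3 dB): 68.90 − 68.3 = 0.6 dB.

0.6 dB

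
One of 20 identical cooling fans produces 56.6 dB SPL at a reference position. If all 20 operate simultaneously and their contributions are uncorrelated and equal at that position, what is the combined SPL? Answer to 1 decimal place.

69.6 dB SPL

20 equal incoherent sources raise the level by 10·log₁₀(20) = 13.01 dB.
L_total = 56.6 + 13.01 = 69.6 dB SPL.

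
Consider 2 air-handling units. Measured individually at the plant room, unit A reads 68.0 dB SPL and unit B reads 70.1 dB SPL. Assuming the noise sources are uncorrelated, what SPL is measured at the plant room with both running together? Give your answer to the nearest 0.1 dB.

72.2 dB SPL

Uncorrelated sources add in intensity (power), not in dB.
L_total = 10·log₁₀(10^(68.0/10) + 10^(70.1/10)) = 10·log₁₀(16540000) = 72.2 dB SPL.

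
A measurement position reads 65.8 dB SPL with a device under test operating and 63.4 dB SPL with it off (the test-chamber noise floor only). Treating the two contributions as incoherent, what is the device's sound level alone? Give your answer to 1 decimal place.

Background correction is a power subtraction:
L_src = 10·log₁₀(10^(65.8/10) − 10^(63.4/10)) = 10·log₁₀(1614000) = 62.1 dB SPL.

62.1 dB SPL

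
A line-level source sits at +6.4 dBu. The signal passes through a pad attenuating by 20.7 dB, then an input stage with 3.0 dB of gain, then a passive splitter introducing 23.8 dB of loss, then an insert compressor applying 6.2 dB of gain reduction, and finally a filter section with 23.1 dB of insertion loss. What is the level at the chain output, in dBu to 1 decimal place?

Cascaded gains and losses add directly in dB.
+6.4 − 20.7 + 3.0 − 23.8 − 6.2 − 23.1 = -64.4 dBu.

-64.4 dBu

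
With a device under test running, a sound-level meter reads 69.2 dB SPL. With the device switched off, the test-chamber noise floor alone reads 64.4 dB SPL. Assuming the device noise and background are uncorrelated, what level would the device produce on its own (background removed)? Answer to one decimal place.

67.5 dB SPL

Background correction is a power subtraction:
L_src = 10·log₁₀(10^(69.2/10) − 10^(64.4/10)) = 10·log₁₀(5563000) = 67.5 dB SPL.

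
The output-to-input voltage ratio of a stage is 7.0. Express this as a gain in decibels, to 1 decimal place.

16.9 dB

For a voltage ratio, dB = 20·log₁₀(V₂/V₁).
20·log₁₀(7.0) = 16.9 dB.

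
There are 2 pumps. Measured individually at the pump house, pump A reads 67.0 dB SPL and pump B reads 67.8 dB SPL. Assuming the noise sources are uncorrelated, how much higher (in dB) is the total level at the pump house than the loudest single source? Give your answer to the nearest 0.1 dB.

2.6 dB

Add the sources as powers (linear), then convert back to dB:
L_total = 10·log₁₀(10^(67.0/10) + 10^(67.8/10)) = 70.43 dB SPL.
Excess over the loudest (67.8 dB): 70.43 − 67.8 = 2.6 dB.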